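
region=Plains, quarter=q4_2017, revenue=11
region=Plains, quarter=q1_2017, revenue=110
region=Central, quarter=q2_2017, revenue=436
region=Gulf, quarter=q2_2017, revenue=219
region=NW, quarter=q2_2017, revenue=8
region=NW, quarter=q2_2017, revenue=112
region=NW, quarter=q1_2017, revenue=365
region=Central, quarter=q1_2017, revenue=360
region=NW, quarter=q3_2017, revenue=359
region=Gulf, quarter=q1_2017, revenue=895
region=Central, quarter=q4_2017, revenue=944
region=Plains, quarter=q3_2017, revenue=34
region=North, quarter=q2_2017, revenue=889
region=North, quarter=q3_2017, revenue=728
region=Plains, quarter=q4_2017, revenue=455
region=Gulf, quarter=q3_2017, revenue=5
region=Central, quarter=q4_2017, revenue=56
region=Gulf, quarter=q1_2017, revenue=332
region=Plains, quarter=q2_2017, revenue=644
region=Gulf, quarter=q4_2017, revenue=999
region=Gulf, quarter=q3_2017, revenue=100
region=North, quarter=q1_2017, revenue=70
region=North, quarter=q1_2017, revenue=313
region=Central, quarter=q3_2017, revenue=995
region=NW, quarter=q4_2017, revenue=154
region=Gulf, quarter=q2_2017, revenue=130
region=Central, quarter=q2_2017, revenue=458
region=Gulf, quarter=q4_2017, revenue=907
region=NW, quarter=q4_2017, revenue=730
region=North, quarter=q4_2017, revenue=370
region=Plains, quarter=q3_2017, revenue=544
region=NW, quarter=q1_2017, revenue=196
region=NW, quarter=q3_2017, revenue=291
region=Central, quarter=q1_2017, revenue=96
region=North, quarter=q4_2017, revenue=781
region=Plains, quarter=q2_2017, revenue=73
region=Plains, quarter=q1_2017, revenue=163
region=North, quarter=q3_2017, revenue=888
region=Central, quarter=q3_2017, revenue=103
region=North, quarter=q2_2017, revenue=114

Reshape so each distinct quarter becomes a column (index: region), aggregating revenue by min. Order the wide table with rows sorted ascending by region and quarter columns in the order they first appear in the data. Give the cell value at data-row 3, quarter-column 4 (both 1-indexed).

291

With rows sorted ascending by region, row 3 is region=NW. quarter columns in first-appearance order: q4_2017, q1_2017, q2_2017, q3_2017; column 4 is q3_2017.
Long rows with region=NW, quarter=q3_2017: min(359, 291) = 291.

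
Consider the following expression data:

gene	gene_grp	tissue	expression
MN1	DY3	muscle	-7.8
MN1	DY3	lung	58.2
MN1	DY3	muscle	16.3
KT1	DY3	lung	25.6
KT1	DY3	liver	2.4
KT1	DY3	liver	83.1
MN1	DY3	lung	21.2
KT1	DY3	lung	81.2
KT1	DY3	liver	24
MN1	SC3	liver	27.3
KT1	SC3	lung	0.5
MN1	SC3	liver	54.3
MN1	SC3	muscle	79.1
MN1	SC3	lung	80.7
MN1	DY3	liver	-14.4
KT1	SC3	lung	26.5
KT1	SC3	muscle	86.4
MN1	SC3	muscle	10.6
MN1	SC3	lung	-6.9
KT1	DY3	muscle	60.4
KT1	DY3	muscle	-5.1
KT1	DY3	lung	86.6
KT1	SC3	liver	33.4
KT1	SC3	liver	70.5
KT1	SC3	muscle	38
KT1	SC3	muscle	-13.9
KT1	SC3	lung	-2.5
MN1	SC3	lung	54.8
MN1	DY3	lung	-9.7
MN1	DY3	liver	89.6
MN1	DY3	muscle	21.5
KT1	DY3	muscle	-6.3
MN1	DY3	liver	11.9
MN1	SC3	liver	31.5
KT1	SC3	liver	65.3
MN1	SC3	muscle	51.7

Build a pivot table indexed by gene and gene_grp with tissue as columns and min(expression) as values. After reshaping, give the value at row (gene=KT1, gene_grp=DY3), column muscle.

Rows with gene=KT1, gene_grp=DY3 and tissue=muscle: expression values are 60.4, -5.1, -6.3.
min(60.4, -5.1, -6.3) = -6.3.

-6.3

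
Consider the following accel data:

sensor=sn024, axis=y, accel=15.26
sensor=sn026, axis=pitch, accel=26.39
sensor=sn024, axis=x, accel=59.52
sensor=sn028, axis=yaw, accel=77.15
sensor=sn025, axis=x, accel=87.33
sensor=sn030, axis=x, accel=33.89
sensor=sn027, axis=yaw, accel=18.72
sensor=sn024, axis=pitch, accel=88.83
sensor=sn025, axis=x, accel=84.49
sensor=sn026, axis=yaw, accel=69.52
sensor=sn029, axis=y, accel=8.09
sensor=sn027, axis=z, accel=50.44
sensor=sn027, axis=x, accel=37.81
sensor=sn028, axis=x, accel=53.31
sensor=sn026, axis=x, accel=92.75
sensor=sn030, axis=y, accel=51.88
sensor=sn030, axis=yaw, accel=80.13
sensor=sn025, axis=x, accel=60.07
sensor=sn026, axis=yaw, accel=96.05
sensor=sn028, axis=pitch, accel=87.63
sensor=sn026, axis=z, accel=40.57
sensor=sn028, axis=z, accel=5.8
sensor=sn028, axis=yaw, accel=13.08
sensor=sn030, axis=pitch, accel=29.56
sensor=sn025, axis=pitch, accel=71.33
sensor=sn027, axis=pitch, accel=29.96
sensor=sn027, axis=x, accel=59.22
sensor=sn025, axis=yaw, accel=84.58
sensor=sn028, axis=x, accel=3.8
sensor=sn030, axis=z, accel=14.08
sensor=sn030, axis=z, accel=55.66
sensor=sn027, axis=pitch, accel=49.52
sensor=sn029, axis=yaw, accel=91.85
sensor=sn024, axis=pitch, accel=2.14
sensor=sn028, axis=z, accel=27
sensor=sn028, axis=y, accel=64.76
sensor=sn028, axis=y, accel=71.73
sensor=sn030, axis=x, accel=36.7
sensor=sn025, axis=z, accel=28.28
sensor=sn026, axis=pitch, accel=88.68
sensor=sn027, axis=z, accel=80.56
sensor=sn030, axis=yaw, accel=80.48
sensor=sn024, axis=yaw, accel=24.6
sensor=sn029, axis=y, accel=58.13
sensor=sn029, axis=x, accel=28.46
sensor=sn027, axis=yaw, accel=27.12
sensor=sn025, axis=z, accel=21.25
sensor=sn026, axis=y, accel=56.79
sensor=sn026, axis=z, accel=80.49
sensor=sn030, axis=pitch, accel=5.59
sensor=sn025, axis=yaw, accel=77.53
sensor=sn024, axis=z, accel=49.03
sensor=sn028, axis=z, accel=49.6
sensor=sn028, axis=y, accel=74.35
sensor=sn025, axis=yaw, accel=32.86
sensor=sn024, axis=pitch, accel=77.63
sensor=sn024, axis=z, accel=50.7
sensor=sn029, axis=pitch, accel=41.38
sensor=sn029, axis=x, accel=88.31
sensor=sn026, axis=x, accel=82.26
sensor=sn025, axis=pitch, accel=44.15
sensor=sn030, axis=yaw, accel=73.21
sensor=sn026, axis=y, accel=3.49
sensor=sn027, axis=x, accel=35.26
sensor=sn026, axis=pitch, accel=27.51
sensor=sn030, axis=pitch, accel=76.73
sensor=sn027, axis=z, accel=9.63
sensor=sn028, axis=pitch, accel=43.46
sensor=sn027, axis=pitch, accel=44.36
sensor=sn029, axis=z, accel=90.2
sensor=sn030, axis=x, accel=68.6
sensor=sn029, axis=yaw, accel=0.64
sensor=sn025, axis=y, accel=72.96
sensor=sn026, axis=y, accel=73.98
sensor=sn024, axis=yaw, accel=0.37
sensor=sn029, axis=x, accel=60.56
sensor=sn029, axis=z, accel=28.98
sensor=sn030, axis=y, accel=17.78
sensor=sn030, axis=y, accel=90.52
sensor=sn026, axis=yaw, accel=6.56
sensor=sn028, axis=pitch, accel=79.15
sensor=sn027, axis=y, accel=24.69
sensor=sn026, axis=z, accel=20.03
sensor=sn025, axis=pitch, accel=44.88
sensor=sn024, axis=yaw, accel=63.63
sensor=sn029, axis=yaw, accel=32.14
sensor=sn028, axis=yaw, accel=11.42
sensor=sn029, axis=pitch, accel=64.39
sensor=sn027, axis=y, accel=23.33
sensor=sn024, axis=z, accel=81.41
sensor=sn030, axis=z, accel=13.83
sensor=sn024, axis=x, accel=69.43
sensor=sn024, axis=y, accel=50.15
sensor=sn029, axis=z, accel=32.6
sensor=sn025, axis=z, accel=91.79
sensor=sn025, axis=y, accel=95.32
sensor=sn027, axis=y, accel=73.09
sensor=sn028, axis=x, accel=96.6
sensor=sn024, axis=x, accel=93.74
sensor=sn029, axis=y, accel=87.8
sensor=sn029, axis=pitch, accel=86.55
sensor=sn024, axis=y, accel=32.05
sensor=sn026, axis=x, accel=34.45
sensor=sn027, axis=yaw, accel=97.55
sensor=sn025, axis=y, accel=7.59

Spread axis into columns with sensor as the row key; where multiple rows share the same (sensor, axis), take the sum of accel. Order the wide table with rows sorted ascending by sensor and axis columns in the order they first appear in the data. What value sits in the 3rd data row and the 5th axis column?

With rows sorted ascending by sensor, row 3 is sensor=sn026. axis columns in first-appearance order: y, pitch, x, yaw, z; column 5 is z.
Long rows with sensor=sn026, axis=z: 40.57 + 80.49 + 20.03 = 141.09.

141.09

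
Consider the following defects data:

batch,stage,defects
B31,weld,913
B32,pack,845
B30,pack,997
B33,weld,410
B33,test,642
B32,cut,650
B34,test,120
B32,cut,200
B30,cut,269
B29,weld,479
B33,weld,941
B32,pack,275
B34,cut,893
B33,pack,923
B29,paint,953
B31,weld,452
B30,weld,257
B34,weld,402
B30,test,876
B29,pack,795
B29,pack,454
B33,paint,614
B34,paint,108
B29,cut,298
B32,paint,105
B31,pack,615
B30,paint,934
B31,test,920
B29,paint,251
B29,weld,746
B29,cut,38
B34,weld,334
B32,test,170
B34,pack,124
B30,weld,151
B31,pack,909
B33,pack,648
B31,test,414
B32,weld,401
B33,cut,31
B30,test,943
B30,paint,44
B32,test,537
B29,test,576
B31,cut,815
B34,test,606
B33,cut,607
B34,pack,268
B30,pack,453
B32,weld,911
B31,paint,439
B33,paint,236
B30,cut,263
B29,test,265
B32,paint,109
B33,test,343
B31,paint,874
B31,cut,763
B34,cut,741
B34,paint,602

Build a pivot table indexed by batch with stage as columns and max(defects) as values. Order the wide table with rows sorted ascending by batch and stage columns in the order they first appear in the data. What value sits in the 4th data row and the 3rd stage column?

537

With rows sorted ascending by batch, row 4 is batch=B32. stage columns in first-appearance order: weld, pack, test, cut, paint; column 3 is test.
Long rows with batch=B32, stage=test: max(170, 537) = 537.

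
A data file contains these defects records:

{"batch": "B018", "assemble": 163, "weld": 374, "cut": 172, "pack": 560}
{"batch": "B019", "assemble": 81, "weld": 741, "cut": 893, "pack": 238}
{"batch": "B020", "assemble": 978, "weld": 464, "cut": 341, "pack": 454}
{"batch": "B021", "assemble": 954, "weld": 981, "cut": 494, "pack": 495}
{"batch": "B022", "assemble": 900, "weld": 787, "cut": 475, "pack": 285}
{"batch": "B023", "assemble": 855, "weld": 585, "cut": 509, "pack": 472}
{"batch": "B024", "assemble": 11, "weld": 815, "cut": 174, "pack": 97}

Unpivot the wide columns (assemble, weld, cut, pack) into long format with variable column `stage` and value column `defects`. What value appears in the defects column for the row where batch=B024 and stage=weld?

815

Unpivoting turns each (batch, wide-column) pair into one long row.
The wide cell at row B024, column weld holds 815, so the long row (B024, weld) has defects=815.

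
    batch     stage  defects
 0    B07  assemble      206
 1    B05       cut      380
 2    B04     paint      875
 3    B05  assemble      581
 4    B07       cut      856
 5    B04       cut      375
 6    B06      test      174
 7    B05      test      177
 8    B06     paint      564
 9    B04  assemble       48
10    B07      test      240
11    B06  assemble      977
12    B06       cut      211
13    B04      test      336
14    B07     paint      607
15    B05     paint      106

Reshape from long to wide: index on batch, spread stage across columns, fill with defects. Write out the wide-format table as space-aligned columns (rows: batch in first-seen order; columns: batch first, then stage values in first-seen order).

batch  assemble  cut  paint  test
B07    206       856  607    240 
B05    581       380  106    177 
B04    48        375  875    336 
B06    977       211  564    174 

Columns: batch plus the 4 distinct stage values (assemble, cut, paint, test).
For example, row B07 column assemble takes defects=206 from the long row (B07, assemble).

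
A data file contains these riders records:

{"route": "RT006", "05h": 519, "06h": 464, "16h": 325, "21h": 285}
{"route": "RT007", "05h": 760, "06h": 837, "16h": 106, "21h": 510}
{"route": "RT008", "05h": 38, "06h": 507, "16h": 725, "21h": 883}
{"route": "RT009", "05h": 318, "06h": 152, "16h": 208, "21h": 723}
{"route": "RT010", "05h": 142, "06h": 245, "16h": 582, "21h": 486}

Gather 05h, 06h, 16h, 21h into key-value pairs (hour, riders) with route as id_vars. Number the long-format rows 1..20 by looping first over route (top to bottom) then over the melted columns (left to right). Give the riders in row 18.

20 rows total (5 × 4). Row 18: index ⌊(18-1)/4⌋ = 4 into route → RT010; (18-1) mod 4 = 1 into the melted columns → 06h.
So row 18 is (RT010, 06h, 245); riders = 245.

245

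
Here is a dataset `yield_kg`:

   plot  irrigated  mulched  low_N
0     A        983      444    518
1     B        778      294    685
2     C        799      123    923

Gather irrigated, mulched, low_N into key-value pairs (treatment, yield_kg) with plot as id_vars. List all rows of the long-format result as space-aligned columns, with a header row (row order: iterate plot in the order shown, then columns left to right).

plot  treatment  yield_kg
A     irrigated  983     
A     mulched    444     
A     low_N      518     
B     irrigated  778     
B     mulched    294     
B     low_N      685     
C     irrigated  799     
C     mulched    123     
C     low_N      923     

Each (plot, column) pair becomes one row: 3 × 3 = 9 rows.
For example, (A, irrigated) → yield_kg=983.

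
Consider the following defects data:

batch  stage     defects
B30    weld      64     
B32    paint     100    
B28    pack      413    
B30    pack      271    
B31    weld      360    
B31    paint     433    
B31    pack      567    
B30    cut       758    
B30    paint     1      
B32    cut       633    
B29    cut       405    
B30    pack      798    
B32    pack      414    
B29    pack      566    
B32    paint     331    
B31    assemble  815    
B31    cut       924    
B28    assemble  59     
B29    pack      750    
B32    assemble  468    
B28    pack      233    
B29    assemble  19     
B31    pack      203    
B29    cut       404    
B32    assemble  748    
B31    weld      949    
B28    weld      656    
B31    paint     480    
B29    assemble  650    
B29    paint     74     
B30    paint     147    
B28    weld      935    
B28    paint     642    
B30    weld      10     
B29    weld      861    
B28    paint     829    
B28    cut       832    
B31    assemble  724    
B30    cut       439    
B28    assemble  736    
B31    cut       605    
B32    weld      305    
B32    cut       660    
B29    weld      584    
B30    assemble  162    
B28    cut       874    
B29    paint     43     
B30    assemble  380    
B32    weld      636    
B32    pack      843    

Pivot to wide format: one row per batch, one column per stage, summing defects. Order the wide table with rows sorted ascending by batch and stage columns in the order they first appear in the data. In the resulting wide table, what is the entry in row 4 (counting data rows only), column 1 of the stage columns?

With rows sorted ascending by batch, row 4 is batch=B31. stage columns in first-appearance order: weld, paint, pack, cut, assemble; column 1 is weld.
Long rows with batch=B31, stage=weld: 360 + 949 = 1309.

1309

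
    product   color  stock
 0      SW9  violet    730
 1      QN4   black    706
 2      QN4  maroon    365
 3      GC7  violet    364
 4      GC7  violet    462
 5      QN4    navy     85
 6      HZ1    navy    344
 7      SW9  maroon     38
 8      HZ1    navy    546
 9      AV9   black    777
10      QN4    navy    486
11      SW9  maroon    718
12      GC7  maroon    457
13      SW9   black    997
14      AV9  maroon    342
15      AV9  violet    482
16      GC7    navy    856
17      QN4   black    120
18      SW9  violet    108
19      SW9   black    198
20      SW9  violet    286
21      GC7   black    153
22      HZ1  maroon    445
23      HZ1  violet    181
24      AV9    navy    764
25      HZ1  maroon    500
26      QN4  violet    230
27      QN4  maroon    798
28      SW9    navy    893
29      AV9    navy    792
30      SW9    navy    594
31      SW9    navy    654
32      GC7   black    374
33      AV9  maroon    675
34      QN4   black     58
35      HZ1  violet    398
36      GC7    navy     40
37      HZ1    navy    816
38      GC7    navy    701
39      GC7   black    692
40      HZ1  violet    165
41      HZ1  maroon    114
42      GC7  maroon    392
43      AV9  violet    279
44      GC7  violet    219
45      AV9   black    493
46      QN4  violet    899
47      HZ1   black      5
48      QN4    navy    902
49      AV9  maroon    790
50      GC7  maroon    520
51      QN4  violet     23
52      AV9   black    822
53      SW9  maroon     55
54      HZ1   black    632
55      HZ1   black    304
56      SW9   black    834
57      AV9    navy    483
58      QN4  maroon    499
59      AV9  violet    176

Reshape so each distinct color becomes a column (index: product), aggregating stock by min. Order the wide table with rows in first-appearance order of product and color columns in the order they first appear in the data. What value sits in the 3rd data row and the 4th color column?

With rows in first-appearance order of product, row 3 is product=GC7. color columns in first-appearance order: violet, black, maroon, navy; column 4 is navy.
Long rows with product=GC7, color=navy: min(856, 40, 701) = 40.

40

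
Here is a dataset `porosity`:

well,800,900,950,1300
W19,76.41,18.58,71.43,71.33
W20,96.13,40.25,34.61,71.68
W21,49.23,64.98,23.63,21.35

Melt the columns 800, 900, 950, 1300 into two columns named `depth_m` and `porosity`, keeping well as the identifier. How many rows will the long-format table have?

12

3 well values × 4 melted columns = 12 rows.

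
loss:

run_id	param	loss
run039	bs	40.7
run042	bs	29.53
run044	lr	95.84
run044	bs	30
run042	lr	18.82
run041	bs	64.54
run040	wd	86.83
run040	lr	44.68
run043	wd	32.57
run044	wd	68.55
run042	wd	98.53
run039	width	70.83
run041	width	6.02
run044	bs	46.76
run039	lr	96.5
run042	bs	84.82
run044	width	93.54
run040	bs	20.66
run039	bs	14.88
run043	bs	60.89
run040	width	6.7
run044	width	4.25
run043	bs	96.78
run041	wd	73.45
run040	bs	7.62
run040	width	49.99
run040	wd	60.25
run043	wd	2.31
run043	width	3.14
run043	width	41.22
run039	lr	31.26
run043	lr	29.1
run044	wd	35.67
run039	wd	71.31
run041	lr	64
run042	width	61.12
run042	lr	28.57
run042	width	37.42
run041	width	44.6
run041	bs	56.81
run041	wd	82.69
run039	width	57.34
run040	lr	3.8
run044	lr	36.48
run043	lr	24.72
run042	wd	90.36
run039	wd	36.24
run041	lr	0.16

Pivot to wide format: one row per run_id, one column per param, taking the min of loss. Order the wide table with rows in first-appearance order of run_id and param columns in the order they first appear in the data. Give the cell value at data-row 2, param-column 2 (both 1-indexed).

With rows in first-appearance order of run_id, row 2 is run_id=run042. param columns in first-appearance order: bs, lr, wd, width; column 2 is lr.
Long rows with run_id=run042, param=lr: min(18.82, 28.57) = 18.82.

18.82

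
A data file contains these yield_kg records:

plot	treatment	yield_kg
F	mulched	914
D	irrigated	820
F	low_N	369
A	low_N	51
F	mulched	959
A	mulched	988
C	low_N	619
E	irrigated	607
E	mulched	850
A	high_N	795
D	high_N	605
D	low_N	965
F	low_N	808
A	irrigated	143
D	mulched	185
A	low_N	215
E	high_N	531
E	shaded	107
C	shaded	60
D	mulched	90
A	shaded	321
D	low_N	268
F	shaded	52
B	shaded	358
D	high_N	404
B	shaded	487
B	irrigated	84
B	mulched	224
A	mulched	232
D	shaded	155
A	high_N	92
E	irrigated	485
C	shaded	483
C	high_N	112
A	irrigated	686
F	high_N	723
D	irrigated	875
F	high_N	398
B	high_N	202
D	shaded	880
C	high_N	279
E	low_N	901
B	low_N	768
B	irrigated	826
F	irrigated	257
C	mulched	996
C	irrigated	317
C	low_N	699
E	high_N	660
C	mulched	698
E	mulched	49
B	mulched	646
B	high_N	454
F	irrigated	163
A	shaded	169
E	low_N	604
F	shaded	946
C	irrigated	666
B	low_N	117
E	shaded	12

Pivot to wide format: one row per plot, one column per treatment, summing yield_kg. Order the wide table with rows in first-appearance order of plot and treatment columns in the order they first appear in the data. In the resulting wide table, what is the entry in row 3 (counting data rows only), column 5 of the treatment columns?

With rows in first-appearance order of plot, row 3 is plot=A. treatment columns in first-appearance order: mulched, irrigated, low_N, high_N, shaded; column 5 is shaded.
Long rows with plot=A, treatment=shaded: 321 + 169 = 490.

490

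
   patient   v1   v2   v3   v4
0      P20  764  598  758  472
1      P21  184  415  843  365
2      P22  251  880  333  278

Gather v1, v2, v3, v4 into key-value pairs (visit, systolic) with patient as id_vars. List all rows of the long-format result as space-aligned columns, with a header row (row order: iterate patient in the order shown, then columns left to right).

patient  visit  systolic
P20      v1     764     
P20      v2     598     
P20      v3     758     
P20      v4     472     
P21      v1     184     
P21      v2     415     
P21      v3     843     
P21      v4     365     
P22      v1     251     
P22      v2     880     
P22      v3     333     
P22      v4     278     

Each (patient, column) pair becomes one row: 3 × 4 = 12 rows.
For example, (P20, v1) → systolic=764.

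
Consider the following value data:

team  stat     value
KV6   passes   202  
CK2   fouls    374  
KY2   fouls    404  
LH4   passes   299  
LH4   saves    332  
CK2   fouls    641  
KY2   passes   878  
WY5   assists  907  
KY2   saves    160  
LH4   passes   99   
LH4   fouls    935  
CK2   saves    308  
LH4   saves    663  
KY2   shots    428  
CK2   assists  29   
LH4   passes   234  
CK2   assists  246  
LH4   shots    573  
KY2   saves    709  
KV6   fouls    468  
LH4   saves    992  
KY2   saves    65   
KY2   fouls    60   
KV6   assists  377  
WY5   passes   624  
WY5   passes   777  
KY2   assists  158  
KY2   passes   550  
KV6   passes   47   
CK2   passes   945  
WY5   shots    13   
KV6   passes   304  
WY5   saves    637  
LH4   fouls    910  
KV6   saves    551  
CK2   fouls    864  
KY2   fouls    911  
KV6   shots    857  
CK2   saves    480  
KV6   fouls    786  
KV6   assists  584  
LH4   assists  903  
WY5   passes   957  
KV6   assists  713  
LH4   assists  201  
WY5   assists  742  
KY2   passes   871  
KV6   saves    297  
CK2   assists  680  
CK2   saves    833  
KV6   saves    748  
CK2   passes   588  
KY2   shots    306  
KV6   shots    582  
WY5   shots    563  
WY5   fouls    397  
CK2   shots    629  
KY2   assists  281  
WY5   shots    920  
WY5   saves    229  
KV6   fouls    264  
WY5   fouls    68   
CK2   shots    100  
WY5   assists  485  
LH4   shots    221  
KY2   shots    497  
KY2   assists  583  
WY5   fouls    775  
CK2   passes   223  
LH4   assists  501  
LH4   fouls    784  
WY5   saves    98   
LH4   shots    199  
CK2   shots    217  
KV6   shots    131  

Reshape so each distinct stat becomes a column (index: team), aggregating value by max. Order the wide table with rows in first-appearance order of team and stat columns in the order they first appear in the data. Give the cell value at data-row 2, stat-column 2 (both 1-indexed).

864

With rows in first-appearance order of team, row 2 is team=CK2. stat columns in first-appearance order: passes, fouls, saves, assists, shots; column 2 is fouls.
Long rows with team=CK2, stat=fouls: max(374, 641, 864) = 864.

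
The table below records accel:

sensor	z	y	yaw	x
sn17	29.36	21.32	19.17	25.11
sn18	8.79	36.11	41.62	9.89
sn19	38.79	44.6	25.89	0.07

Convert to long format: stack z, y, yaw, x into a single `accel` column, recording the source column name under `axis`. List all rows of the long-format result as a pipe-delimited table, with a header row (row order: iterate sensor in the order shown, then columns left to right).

Each (sensor, column) pair becomes one row: 3 × 4 = 12 rows.
For example, (sn17, z) → accel=29.36.

| sensor | axis | accel |
| sn17 | z | 29.36 |
| sn17 | y | 21.32 |
| sn17 | yaw | 19.17 |
| sn17 | x | 25.11 |
| sn18 | z | 8.79 |
| sn18 | y | 36.11 |
| sn18 | yaw | 41.62 |
| sn18 | x | 9.89 |
| sn19 | z | 38.79 |
| sn19 | y | 44.6 |
| sn19 | yaw | 25.89 |
| sn19 | x | 0.07 |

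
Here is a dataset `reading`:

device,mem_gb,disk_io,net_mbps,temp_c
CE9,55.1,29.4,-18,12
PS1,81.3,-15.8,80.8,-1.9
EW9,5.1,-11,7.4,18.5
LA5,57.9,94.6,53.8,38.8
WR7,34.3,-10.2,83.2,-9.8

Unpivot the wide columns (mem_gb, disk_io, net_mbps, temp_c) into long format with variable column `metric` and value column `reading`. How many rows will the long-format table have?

20

5 device values × 4 melted columns = 20 rows.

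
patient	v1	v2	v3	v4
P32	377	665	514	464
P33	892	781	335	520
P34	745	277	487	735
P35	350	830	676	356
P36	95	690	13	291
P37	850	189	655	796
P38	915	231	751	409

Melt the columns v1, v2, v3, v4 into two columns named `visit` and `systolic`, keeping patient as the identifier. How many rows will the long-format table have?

7 patient values × 4 melted columns = 28 rows.

28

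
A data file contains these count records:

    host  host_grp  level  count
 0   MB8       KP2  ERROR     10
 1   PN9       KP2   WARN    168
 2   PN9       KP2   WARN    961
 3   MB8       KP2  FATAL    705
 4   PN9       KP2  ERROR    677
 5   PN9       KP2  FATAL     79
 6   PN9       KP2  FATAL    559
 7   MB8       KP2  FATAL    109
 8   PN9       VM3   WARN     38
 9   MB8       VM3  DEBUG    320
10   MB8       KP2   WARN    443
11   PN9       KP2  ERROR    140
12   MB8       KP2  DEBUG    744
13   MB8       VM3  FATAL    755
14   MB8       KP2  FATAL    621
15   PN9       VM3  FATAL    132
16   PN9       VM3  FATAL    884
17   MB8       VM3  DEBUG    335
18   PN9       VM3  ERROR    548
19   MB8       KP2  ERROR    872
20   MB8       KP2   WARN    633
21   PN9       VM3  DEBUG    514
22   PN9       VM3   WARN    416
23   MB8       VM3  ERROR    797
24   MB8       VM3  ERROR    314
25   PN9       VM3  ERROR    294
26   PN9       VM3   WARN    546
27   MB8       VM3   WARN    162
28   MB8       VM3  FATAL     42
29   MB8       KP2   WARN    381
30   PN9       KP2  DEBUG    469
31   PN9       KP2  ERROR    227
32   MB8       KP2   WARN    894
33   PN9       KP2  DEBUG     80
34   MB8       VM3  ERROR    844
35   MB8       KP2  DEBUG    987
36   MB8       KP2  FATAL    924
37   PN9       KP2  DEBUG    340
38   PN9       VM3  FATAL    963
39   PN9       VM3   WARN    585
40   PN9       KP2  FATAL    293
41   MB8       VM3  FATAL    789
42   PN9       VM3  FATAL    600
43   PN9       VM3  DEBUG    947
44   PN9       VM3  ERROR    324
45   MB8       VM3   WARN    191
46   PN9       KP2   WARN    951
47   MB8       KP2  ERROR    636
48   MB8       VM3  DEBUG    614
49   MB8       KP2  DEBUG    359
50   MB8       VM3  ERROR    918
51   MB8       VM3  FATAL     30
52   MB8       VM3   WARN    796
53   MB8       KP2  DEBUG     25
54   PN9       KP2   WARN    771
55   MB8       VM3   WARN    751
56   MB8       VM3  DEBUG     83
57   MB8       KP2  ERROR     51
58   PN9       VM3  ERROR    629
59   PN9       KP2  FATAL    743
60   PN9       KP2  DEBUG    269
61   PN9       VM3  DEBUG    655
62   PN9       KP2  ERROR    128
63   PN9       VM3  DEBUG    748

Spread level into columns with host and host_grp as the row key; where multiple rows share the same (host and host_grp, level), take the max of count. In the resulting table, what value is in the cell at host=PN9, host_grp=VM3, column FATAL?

Rows with host=PN9, host_grp=VM3 and level=FATAL: count values are 132, 884, 963, 600.
max(132, 884, 963, 600) = 963.

963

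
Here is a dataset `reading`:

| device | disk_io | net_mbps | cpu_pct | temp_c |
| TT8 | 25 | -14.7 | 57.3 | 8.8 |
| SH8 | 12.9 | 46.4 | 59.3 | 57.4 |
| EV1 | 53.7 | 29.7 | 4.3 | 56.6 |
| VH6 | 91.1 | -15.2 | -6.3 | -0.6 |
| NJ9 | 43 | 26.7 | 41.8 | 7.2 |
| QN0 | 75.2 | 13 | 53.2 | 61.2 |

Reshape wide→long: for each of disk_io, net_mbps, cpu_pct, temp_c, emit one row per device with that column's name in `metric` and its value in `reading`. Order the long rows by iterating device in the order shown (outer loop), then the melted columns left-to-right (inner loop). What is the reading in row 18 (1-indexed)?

24 rows total (6 × 4). Row 18: index ⌊(18-1)/4⌋ = 4 into device → NJ9; (18-1) mod 4 = 1 into the melted columns → net_mbps.
So row 18 is (NJ9, net_mbps, 26.7); reading = 26.7.

26.7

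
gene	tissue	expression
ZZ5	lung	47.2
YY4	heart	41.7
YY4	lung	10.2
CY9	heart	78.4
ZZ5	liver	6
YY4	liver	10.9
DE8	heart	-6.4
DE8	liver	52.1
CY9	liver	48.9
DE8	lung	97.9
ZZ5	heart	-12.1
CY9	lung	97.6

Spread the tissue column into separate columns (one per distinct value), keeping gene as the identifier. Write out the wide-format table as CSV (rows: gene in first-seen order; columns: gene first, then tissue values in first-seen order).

Columns: gene plus the 3 distinct tissue values (lung, heart, liver).
For example, row ZZ5 column lung takes expression=47.2 from the long row (ZZ5, lung).

gene,lung,heart,liver
ZZ5,47.2,-12.1,6
YY4,10.2,41.7,10.9
CY9,97.6,78.4,48.9
DE8,97.9,-6.4,52.1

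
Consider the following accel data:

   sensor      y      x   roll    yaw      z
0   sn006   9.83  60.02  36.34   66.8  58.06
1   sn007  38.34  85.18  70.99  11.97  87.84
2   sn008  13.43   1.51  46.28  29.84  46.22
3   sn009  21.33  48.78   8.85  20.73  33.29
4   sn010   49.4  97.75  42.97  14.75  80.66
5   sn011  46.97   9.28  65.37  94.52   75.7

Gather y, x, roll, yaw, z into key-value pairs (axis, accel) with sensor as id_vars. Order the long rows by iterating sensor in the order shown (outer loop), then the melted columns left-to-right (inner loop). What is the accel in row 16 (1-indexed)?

30 rows total (6 × 5). Row 16: index ⌊(16-1)/5⌋ = 3 into sensor → sn009; (16-1) mod 5 = 0 into the melted columns → y.
So row 16 is (sn009, y, 21.33); accel = 21.33.

21.33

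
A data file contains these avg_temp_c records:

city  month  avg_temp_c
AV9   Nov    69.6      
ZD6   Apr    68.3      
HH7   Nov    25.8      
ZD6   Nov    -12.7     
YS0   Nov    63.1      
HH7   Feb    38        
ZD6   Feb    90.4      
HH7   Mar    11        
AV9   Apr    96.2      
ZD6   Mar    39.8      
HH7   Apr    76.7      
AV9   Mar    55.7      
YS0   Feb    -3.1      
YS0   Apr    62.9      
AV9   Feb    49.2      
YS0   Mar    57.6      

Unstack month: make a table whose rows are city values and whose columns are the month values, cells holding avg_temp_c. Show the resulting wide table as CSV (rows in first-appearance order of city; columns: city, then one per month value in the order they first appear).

Columns: city plus the 4 distinct month values (Nov, Apr, Feb, Mar).
For example, row AV9 column Nov takes avg_temp_c=69.6 from the long row (AV9, Nov).

city,Nov,Apr,Feb,Mar
AV9,69.6,96.2,49.2,55.7
ZD6,-12.7,68.3,90.4,39.8
HH7,25.8,76.7,38,11
YS0,63.1,62.9,-3.1,57.6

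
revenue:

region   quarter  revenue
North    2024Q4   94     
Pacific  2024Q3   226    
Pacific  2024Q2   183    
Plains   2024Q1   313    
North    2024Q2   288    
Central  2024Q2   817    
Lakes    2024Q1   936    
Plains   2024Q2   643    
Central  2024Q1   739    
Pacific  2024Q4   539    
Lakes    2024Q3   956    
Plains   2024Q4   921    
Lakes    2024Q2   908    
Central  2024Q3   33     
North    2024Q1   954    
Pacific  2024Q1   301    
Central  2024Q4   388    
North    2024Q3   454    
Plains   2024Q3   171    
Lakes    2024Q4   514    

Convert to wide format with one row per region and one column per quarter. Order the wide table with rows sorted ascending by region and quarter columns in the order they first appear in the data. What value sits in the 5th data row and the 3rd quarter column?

With rows sorted ascending by region, row 5 is region=Plains. quarter columns in first-appearance order: 2024Q4, 2024Q3, 2024Q2, 2024Q1; column 3 is 2024Q2.
Long rows with region=Plains, quarter=2024Q2: revenue = 643.

643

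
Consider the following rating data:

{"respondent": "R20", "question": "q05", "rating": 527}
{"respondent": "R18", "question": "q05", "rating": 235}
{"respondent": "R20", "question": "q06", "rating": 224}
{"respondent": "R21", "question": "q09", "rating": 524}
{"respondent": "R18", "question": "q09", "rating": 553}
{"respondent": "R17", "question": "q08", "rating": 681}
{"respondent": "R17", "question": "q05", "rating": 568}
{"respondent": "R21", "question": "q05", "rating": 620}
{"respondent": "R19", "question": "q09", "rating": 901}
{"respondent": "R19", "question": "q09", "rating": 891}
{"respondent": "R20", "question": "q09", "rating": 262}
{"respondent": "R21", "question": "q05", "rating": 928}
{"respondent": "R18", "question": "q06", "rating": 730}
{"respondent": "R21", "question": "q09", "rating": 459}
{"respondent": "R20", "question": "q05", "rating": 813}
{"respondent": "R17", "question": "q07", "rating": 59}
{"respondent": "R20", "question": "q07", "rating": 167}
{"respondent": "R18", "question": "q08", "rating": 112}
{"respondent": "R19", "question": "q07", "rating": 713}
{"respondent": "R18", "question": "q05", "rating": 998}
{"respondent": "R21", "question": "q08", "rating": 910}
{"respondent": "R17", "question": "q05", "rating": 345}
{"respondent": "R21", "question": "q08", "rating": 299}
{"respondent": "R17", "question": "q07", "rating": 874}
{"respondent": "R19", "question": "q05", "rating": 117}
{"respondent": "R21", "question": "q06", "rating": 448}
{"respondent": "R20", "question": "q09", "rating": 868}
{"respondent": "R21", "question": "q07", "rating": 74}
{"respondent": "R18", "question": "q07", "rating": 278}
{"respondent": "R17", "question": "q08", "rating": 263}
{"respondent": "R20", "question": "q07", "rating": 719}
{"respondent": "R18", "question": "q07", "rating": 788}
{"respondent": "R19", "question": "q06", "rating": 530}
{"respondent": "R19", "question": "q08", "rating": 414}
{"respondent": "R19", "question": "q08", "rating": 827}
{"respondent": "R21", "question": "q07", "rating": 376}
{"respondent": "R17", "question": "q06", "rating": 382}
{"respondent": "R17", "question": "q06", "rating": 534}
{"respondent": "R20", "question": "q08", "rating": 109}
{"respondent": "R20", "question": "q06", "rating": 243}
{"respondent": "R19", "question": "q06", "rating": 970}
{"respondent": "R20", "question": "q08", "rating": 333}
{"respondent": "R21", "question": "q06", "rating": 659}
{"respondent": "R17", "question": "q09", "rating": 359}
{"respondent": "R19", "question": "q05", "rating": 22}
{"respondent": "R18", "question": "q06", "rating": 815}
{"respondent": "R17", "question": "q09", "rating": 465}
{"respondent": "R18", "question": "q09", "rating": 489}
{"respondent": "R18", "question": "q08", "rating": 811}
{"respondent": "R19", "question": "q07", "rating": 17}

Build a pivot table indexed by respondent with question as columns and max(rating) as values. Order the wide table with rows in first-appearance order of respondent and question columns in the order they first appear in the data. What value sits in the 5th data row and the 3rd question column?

With rows in first-appearance order of respondent, row 5 is respondent=R19. question columns in first-appearance order: q05, q06, q09, q08, q07; column 3 is q09.
Long rows with respondent=R19, question=q09: max(901, 891) = 901.

901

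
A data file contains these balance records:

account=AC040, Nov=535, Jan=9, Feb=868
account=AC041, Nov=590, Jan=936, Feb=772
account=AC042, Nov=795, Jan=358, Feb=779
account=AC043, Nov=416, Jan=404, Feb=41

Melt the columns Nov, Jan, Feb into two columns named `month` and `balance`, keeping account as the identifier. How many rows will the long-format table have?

12

4 account values × 3 melted columns = 12 rows.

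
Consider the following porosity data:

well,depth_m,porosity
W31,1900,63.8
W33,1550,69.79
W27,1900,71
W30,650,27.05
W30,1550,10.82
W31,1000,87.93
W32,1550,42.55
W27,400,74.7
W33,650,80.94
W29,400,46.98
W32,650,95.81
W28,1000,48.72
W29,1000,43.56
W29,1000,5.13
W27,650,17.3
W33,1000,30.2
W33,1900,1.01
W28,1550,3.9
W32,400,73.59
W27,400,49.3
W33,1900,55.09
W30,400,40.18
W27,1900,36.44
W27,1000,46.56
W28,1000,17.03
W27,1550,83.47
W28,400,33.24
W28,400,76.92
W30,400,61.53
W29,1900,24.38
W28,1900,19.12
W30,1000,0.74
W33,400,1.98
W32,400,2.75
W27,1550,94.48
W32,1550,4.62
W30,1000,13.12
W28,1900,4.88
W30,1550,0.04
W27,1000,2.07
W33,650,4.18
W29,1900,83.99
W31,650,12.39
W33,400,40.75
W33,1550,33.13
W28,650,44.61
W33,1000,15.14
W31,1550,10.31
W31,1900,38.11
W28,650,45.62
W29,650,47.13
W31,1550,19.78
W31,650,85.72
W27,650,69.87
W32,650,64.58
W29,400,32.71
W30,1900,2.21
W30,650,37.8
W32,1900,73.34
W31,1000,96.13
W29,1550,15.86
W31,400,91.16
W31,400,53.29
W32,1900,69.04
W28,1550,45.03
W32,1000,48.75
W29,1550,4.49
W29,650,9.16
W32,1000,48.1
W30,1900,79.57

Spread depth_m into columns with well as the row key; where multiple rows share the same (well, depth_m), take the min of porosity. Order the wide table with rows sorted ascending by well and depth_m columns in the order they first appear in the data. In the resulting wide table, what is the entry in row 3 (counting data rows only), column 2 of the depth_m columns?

With rows sorted ascending by well, row 3 is well=W29. depth_m columns in first-appearance order: 1900, 1550, 650, 1000, 400; column 2 is 1550.
Long rows with well=W29, depth_m=1550: min(15.86, 4.49) = 4.49.

4.49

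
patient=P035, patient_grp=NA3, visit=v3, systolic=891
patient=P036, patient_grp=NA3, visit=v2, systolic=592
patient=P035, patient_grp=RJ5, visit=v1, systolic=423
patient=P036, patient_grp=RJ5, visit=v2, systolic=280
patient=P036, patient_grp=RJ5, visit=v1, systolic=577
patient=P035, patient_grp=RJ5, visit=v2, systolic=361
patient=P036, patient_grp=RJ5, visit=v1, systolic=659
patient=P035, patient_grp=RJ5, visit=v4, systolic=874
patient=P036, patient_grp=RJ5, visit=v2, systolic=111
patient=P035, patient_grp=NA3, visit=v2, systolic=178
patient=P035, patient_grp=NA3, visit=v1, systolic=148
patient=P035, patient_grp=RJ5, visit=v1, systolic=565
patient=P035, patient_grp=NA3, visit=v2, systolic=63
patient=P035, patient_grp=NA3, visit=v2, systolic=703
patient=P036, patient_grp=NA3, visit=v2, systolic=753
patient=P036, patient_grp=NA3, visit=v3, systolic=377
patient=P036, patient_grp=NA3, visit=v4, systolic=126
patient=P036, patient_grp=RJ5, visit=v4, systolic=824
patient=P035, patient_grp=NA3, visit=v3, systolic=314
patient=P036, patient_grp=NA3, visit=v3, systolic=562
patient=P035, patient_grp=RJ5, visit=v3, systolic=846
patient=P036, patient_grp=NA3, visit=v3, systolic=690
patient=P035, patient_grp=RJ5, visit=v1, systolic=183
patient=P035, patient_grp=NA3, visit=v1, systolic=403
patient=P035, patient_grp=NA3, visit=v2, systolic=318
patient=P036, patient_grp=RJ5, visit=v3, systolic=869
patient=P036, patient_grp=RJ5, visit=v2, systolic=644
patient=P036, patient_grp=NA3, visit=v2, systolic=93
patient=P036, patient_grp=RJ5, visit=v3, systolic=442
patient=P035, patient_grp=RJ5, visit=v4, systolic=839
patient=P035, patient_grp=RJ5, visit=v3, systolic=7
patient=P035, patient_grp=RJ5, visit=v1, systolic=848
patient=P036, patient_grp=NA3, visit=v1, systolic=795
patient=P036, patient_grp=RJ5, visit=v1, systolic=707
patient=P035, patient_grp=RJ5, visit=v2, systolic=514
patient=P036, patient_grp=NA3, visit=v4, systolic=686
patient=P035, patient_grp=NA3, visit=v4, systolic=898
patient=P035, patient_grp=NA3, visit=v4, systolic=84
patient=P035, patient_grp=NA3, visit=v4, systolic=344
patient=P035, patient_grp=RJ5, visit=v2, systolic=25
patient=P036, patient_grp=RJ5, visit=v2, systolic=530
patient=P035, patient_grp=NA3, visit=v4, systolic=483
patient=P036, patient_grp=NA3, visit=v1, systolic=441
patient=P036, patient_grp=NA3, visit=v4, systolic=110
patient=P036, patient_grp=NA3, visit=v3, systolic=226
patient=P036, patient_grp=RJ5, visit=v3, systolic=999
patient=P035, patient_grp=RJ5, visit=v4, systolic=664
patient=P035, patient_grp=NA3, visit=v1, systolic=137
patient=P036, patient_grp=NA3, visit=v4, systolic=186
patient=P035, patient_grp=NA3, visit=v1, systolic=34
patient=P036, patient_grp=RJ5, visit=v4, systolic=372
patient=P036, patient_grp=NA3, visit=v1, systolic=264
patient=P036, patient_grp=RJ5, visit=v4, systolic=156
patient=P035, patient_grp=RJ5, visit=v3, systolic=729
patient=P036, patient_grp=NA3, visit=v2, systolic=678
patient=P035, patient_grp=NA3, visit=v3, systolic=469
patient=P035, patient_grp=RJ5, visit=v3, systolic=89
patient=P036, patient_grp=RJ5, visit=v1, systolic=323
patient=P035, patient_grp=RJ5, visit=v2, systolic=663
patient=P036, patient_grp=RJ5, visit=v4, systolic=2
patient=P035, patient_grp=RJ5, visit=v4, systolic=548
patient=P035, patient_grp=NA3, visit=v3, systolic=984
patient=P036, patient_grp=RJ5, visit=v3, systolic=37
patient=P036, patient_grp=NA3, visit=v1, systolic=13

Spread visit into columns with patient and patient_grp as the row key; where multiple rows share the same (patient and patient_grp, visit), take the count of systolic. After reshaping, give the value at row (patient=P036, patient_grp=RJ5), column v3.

Rows with patient=P036, patient_grp=RJ5 and visit=v3: systolic values are 869, 442, 999, 37.
4 rows match — count = 4.

4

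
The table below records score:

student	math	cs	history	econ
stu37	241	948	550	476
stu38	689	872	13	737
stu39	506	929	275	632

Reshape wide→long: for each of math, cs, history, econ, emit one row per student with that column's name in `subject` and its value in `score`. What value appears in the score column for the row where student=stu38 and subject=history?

Unpivoting turns each (student, wide-column) pair into one long row.
The wide cell at row stu38, column history holds 13, so the long row (stu38, history) has score=13.

13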